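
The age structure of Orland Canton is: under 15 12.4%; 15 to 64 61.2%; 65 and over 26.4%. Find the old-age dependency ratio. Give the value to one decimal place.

Old-age dependency ratio: 43.1

Old-age dependency ratio = 26.4 / 61.2 × 100 = 43.1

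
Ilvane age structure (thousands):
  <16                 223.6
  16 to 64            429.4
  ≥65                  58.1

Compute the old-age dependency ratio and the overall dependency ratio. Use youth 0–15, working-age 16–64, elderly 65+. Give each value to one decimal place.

Old-age dependency ratio: 13.5
Total dependency ratio: 65.6

Old-age dependency ratio = 58.1 / 429.4 × 100 = 13.5
Total dependency ratio = (223.6 + 58.1) / 429.4 × 100 = 281.7 / 429.4 × 100 = 65.6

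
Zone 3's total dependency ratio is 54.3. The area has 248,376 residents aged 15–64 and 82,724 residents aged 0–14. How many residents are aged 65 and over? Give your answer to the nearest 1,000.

Total dependency ratio = (youth + elderly) / working-age × 100
54.3 = (82,724 + E) / 248,376 × 100
⇒ 52,000

Aged 65 and over: 52,000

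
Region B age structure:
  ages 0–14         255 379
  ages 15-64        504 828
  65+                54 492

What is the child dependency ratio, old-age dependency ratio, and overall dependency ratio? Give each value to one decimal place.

Youth dependency ratio = 255 379 / 504 828 × 100 = 50.6
Old-age dependency ratio = 54 492 / 504 828 × 100 = 10.8
Total dependency ratio = (255 379 + 54 492) / 504 828 × 100 = 309 871 / 504 828 × 100 = 61.4

Youth dependency ratio: 50.6
Old-age dependency ratio: 10.8
Total dependency ratio: 61.4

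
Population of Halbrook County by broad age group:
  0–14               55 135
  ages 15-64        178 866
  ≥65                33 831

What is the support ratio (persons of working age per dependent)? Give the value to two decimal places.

Support ratio: 2.01

Support ratio = 178 866 / (55 135 + 33 831) = 178 866 / 88 966 = 2.01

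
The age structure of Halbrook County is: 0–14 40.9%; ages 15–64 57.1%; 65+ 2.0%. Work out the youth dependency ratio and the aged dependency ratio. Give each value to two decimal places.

Youth dependency ratio = 40.9 / 57.1 × 100 = 71.63
Old-age dependency ratio = 2.0 / 57.1 × 100 = 3.50

Youth dependency ratio: 71.63
Old-age dependency ratio: 3.50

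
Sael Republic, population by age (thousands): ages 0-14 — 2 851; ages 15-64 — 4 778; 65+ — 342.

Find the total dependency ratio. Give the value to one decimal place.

Total dependency ratio = (2 851 + 342) / 4 778 × 100 = 3 193 / 4 778 × 100 = 66.8

Total dependency ratio: 66.8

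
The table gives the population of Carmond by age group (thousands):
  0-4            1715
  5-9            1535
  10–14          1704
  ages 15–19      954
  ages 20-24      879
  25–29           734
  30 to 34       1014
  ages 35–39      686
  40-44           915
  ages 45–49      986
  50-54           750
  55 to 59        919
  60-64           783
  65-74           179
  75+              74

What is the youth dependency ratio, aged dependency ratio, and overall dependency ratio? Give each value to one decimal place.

Youth dependency ratio: 57.5
Old-age dependency ratio: 2.9
Total dependency ratio: 60.4

0–14: 1715 + 1535 + 1704 = 4954
15–64: 954 + 879 + 734 + 1014 + 686 + 915 + 986 + 750 + 919 + 783 = 8620
65+: 179 + 74 = 253
Youth dependency ratio = 4954 / 8620 × 100 = 57.5
Old-age dependency ratio = 253 / 8620 × 100 = 2.9
Total dependency ratio = (4954 + 253) / 8620 × 100 = 5207 / 8620 × 100 = 60.4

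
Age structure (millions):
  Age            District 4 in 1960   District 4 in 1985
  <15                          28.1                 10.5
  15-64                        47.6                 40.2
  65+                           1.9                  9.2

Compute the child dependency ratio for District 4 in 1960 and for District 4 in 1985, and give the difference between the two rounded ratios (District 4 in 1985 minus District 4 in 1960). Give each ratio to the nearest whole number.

District 4 in 1960: 28.1 / 47.6 × 100 = 59
District 4 in 1985: 10.5 / 40.2 × 100 = 26

District 4 in 1960: 59
District 4 in 1985: 26
Difference: -33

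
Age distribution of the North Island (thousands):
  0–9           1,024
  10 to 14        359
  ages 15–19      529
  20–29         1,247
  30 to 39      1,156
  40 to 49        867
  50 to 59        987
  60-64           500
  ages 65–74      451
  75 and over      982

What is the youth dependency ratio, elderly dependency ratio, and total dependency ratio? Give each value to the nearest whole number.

0–14: 1,024 + 359 = 1,383
15–64: 529 + 1,247 + 1,156 + 867 + 987 + 500 = 5,286
65+: 451 + 982 = 1,433
Youth dependency ratio = 1,383 / 5,286 × 100 = 26
Old-age dependency ratio = 1,433 / 5,286 × 100 = 27
Total dependency ratio = (1,383 + 1,433) / 5,286 × 100 = 2,816 / 5,286 × 100 = 53

Youth dependency ratio: 26
Old-age dependency ratio: 27
Total dependency ratio: 53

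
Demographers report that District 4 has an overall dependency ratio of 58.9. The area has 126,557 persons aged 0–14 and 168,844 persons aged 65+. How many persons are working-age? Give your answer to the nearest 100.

Working-age: 501,500

Total dependency ratio = (youth + elderly) / working-age × 100
58.9 = (126,557 + 168,844) / W × 100
⇒ 501,500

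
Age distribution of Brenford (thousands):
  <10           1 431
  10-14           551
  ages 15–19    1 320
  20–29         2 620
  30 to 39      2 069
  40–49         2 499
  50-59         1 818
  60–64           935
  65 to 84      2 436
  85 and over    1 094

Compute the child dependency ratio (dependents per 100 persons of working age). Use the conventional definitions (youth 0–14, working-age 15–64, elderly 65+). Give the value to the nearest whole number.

0–14: 1 431 + 551 = 1 982
15–64: 1 320 + 2 620 + 2 069 + 2 499 + 1 818 + 935 = 11 261
65+: 2 436 + 1 094 = 3 530
Youth dependency ratio = 1 982 / 11 261 × 100 = 18

Youth dependency ratio: 18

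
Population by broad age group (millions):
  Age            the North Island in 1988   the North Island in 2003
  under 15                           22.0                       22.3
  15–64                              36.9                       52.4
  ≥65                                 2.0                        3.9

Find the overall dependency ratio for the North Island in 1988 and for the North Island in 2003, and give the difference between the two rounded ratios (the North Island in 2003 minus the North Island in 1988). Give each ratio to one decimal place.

the North Island in 1988: 65.0
the North Island in 2003: 50.0
Difference: -15.0

the North Island in 1988: (22.0 + 2.0) / 36.9 × 100 = 24.0 / 36.9 × 100 = 65.0
the North Island in 2003: (22.3 + 3.9) / 52.4 × 100 = 26.2 / 52.4 × 100 = 50.0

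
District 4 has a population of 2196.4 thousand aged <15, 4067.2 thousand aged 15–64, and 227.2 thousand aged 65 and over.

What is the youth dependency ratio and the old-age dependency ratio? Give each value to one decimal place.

Youth dependency ratio = 2196.4 / 4067.2 × 100 = 54.0
Old-age dependency ratio = 227.2 / 4067.2 × 100 = 5.6

Youth dependency ratio: 54.0
Old-age dependency ratio: 5.6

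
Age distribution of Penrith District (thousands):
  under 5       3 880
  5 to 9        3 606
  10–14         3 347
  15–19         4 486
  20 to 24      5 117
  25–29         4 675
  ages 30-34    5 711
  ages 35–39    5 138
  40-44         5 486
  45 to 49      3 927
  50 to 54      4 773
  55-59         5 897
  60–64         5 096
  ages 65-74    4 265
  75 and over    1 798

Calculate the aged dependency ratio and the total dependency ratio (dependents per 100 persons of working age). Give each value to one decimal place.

0–14: 3 880 + 3 606 + 3 347 = 10 833
15–64: 4 486 + 5 117 + 4 675 + 5 711 + 5 138 + 5 486 + 3 927 + 4 773 + 5 897 + 5 096 = 50 306
65+: 4 265 + 1 798 = 6 063
Old-age dependency ratio = 6 063 / 50 306 × 100 = 12.1
Total dependency ratio = (10 833 + 6 063) / 50 306 × 100 = 16 896 / 50 306 × 100 = 33.6

Old-age dependency ratio: 12.1
Total dependency ratio: 33.6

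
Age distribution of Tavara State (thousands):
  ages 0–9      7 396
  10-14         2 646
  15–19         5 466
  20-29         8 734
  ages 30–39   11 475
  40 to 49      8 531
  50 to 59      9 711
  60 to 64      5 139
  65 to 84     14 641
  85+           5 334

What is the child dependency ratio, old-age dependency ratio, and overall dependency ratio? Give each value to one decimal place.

0–14: 7 396 + 2 646 = 10 042
15–64: 5 466 + 8 734 + 11 475 + 8 531 + 9 711 + 5 139 = 49 056
65+: 14 641 + 5 334 = 19 975
Youth dependency ratio = 10 042 / 49 056 × 100 = 20.5
Old-age dependency ratio = 19 975 / 49 056 × 100 = 40.7
Total dependency ratio = (10 042 + 19 975) / 49 056 × 100 = 30 017 / 49 056 × 100 = 61.2

Youth dependency ratio: 20.5
Old-age dependency ratio: 40.7
Total dependency ratio: 61.2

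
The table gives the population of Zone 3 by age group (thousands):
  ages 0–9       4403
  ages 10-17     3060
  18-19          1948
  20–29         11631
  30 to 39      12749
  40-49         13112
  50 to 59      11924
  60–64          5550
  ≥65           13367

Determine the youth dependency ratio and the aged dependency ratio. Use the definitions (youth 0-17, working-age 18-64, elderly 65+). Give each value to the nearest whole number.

Youth dependency ratio: 13
Old-age dependency ratio: 23

0–17: 4403 + 3060 = 7463
18–64: 1948 + 11631 + 12749 + 13112 + 11924 + 5550 = 56914
65+: 13367
Youth dependency ratio = 7463 / 56914 × 100 = 13
Old-age dependency ratio = 13367 / 56914 × 100 = 23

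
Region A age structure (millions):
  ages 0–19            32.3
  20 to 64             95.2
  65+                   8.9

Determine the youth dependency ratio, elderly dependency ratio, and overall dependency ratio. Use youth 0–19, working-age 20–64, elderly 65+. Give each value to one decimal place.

Youth dependency ratio = 32.3 / 95.2 × 100 = 33.9
Old-age dependency ratio = 8.9 / 95.2 × 100 = 9.3
Total dependency ratio = (32.3 + 8.9) / 95.2 × 100 = 41.2 / 95.2 × 100 = 43.3

Youth dependency ratio: 33.9
Old-age dependency ratio: 9.3
Total dependency ratio: 43.3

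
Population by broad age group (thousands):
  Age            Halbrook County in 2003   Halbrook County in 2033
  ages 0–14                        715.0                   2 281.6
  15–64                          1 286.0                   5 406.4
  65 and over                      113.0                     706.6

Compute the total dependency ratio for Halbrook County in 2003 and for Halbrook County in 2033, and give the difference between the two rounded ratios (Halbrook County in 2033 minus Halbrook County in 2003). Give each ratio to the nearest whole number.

Halbrook County in 2003: 64
Halbrook County in 2033: 55
Difference: -9

Halbrook County in 2003: (715.0 + 113.0) / 1 286.0 × 100 = 828.0 / 1 286.0 × 100 = 64
Halbrook County in 2033: (2 281.6 + 706.6) / 5 406.4 × 100 = 2 988.2 / 5 406.4 × 100 = 55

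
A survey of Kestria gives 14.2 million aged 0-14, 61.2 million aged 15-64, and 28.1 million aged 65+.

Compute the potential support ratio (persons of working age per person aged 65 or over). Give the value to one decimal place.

Potential support ratio = 61.2 / 28.1 = 2.2

Potential support ratio: 2.2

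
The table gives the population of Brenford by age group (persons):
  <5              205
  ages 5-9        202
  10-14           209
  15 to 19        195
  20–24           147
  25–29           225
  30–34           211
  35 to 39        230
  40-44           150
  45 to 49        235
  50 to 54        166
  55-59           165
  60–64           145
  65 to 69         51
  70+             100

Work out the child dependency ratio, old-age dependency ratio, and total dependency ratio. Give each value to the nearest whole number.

Youth dependency ratio: 33
Old-age dependency ratio: 8
Total dependency ratio: 41

0–14: 205 + 202 + 209 = 616
15–64: 195 + 147 + 225 + 211 + 230 + 150 + 235 + 166 + 165 + 145 = 1,869
65+: 51 + 100 = 151
Youth dependency ratio = 616 / 1,869 × 100 = 33
Old-age dependency ratio = 151 / 1,869 × 100 = 8
Total dependency ratio = (616 + 151) / 1,869 × 100 = 767 / 1,869 × 100 = 41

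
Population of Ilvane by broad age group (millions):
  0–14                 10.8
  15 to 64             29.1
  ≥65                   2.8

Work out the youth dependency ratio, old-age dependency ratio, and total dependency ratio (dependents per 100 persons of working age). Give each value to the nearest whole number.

Youth dependency ratio: 37
Old-age dependency ratio: 10
Total dependency ratio: 47

Youth dependency ratio = 10.8 / 29.1 × 100 = 37
Old-age dependency ratio = 2.8 / 29.1 × 100 = 10
Total dependency ratio = (10.8 + 2.8) / 29.1 × 100 = 13.6 / 29.1 × 100 = 47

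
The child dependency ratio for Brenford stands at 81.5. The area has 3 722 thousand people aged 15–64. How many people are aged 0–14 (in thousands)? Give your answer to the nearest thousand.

Aged 0–14: 3 033

Youth dependency ratio = youth / working-age × 100
81.5 = Y / 3 722 × 100
⇒ 3 033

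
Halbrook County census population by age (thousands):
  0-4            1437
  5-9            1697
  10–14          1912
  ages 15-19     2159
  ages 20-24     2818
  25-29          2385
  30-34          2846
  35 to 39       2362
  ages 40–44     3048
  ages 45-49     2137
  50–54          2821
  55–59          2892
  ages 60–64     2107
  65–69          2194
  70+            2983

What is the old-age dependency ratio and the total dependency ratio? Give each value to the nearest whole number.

Old-age dependency ratio: 20
Total dependency ratio: 40

0–14: 1437 + 1697 + 1912 = 5046
15–64: 2159 + 2818 + 2385 + 2846 + 2362 + 3048 + 2137 + 2821 + 2892 + 2107 = 25575
65+: 2194 + 2983 = 5177
Old-age dependency ratio = 5177 / 25575 × 100 = 20
Total dependency ratio = (5046 + 5177) / 25575 × 100 = 10223 / 25575 × 100 = 40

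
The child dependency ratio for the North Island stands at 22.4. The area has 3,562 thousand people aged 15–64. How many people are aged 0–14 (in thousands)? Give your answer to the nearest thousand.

Youth dependency ratio = youth / working-age × 100
22.4 = Y / 3,562 × 100
⇒ 798

Aged 0–14: 798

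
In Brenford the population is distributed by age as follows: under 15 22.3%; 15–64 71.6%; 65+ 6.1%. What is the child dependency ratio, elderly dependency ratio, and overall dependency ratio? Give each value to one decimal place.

Youth dependency ratio = 22.3 / 71.6 × 100 = 31.1
Old-age dependency ratio = 6.1 / 71.6 × 100 = 8.5
Total dependency ratio = (22.3 + 6.1) / 71.6 × 100 = 28.4 / 71.6 × 100 = 39.7

Youth dependency ratio: 31.1
Old-age dependency ratio: 8.5
Total dependency ratio: 39.7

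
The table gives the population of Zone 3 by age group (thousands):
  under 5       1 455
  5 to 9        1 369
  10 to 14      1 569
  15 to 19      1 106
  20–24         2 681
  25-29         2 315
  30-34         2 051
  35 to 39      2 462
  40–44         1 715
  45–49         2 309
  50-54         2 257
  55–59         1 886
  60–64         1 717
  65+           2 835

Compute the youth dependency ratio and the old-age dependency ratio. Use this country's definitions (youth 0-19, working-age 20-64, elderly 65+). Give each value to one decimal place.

Youth dependency ratio: 28.4
Old-age dependency ratio: 14.6

0–19: 1 455 + 1 369 + 1 569 + 1 106 = 5 499
20–64: 2 681 + 2 315 + 2 051 + 2 462 + 1 715 + 2 309 + 2 257 + 1 886 + 1 717 = 19 393
65+: 2 835
Youth dependency ratio = 5 499 / 19 393 × 100 = 28.4
Old-age dependency ratio = 2 835 / 19 393 × 100 = 14.6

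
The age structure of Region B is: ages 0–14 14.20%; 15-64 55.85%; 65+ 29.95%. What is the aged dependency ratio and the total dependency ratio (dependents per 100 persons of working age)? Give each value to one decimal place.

Old-age dependency ratio: 53.6
Total dependency ratio: 79.1

Old-age dependency ratio = 29.95 / 55.85 × 100 = 53.6
Total dependency ratio = (14.20 + 29.95) / 55.85 × 100 = 44.15 / 55.85 × 100 = 79.1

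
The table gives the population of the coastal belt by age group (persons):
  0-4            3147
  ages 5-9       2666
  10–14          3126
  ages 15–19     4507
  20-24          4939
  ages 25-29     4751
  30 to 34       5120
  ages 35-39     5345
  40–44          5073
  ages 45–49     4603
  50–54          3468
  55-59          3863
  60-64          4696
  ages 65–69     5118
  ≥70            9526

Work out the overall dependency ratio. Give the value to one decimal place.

0–14: 3147 + 2666 + 3126 = 8939
15–64: 4507 + 4939 + 4751 + 5120 + 5345 + 5073 + 4603 + 3468 + 3863 + 4696 = 46365
65+: 5118 + 9526 = 14644
Total dependency ratio = (8939 + 14644) / 46365 × 100 = 23583 / 46365 × 100 = 50.9

Total dependency ratio: 50.9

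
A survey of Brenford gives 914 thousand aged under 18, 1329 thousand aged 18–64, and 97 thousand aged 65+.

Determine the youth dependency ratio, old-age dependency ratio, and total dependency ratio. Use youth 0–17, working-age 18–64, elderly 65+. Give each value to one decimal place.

Youth dependency ratio = 914 / 1329 × 100 = 68.8
Old-age dependency ratio = 97 / 1329 × 100 = 7.3
Total dependency ratio = (914 + 97) / 1329 × 100 = 1011 / 1329 × 100 = 76.1

Youth dependency ratio: 68.8
Old-age dependency ratio: 7.3
Total dependency ratio: 76.1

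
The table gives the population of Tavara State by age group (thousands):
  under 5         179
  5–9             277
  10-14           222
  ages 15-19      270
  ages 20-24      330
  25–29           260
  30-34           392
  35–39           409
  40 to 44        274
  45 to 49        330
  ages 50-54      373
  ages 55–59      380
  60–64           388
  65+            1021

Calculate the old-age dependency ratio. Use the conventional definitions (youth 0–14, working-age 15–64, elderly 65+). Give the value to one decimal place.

0–14: 179 + 277 + 222 = 678
15–64: 270 + 330 + 260 + 392 + 409 + 274 + 330 + 373 + 380 + 388 = 3406
65+: 1021
Old-age dependency ratio = 1021 / 3406 × 100 = 30.0

Old-age dependency ratio: 30.0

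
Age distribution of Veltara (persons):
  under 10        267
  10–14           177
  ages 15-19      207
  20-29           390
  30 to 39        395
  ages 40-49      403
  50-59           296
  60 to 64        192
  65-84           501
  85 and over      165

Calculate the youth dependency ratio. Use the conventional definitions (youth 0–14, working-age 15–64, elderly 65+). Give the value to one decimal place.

0–14: 267 + 177 = 444
15–64: 207 + 390 + 395 + 403 + 296 + 192 = 1 883
65+: 501 + 165 = 666
Youth dependency ratio = 444 / 1 883 × 100 = 23.6

Youth dependency ratio: 23.6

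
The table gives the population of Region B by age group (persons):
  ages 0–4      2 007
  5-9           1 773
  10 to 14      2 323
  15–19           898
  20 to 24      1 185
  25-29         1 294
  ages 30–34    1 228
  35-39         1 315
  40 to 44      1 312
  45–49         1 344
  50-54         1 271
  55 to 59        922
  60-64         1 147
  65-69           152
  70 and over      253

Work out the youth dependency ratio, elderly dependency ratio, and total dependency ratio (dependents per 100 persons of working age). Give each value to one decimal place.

Youth dependency ratio: 51.2
Old-age dependency ratio: 3.4
Total dependency ratio: 54.6

0–14: 2 007 + 1 773 + 2 323 = 6 103
15–64: 898 + 1 185 + 1 294 + 1 228 + 1 315 + 1 312 + 1 344 + 1 271 + 922 + 1 147 = 11 916
65+: 152 + 253 = 405
Youth dependency ratio = 6 103 / 11 916 × 100 = 51.2
Old-age dependency ratio = 405 / 11 916 × 100 = 3.4
Total dependency ratio = (6 103 + 405) / 11 916 × 100 = 6 508 / 11 916 × 100 = 54.6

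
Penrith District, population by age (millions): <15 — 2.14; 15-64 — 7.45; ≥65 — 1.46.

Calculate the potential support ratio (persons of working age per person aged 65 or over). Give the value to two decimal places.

Potential support ratio = 7.45 / 1.46 = 5.10

Potential support ratio: 5.10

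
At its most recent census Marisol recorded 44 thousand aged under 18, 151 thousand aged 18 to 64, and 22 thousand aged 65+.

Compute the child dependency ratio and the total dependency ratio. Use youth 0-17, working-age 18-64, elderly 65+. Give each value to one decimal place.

Youth dependency ratio = 44 / 151 × 100 = 29.1
Total dependency ratio = (44 + 22) / 151 × 100 = 66 / 151 × 100 = 43.7

Youth dependency ratio: 29.1
Total dependency ratio: 43.7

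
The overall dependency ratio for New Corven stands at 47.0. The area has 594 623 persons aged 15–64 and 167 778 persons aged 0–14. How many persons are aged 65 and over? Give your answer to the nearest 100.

Total dependency ratio = (youth + elderly) / working-age × 100
47.0 = (167 778 + E) / 594 623 × 100
⇒ 111 700

Aged 65 and over: 111 700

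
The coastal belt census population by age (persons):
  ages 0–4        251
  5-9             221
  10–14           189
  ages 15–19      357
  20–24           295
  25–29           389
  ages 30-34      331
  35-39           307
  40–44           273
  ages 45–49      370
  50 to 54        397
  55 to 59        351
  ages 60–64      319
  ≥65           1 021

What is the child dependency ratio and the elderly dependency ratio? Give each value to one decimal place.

0–14: 251 + 221 + 189 = 661
15–64: 357 + 295 + 389 + 331 + 307 + 273 + 370 + 397 + 351 + 319 = 3 389
65+: 1 021
Youth dependency ratio = 661 / 3 389 × 100 = 19.5
Old-age dependency ratio = 1 021 / 3 389 × 100 = 30.1

Youth dependency ratio: 19.5
Old-age dependency ratio: 30.1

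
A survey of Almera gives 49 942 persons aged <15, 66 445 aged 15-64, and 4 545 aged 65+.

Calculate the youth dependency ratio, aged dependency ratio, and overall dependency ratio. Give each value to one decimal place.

Youth dependency ratio = 49 942 / 66 445 × 100 = 75.2
Old-age dependency ratio = 4 545 / 66 445 × 100 = 6.8
Total dependency ratio = (49 942 + 4 545) / 66 445 × 100 = 54 487 / 66 445 × 100 = 82.0

Youth dependency ratio: 75.2
Old-age dependency ratio: 6.8
Total dependency ratio: 82.0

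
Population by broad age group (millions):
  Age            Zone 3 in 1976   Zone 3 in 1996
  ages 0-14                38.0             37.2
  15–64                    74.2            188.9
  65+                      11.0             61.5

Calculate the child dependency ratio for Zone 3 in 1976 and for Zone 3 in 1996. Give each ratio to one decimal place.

Zone 3 in 1976: 51.2
Zone 3 in 1996: 19.7

Zone 3 in 1976: 38.0 / 74.2 × 100 = 51.2
Zone 3 in 1996: 37.2 / 188.9 × 100 = 19.7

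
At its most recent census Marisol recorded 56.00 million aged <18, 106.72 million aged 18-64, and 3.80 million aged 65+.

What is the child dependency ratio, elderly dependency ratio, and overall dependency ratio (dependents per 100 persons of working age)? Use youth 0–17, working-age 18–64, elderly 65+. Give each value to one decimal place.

Youth dependency ratio = 56.00 / 106.72 × 100 = 52.5
Old-age dependency ratio = 3.80 / 106.72 × 100 = 3.6
Total dependency ratio = (56.00 + 3.80) / 106.72 × 100 = 59.80 / 106.72 × 100 = 56.0

Youth dependency ratio: 52.5
Old-age dependency ratio: 3.6
Total dependency ratio: 56.0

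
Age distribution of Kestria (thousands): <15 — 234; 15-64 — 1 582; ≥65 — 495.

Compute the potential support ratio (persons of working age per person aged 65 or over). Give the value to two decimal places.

Potential support ratio: 3.20

Potential support ratio = 1 582 / 495 = 3.20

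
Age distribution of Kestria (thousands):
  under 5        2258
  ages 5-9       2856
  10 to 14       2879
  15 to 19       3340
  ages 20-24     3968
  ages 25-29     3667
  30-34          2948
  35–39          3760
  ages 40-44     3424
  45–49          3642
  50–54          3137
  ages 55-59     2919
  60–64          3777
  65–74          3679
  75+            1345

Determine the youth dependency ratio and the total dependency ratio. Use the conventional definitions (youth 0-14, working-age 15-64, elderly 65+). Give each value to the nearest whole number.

Youth dependency ratio: 23
Total dependency ratio: 38

0–14: 2258 + 2856 + 2879 = 7993
15–64: 3340 + 3968 + 3667 + 2948 + 3760 + 3424 + 3642 + 3137 + 2919 + 3777 = 34582
65+: 3679 + 1345 = 5024
Youth dependency ratio = 7993 / 34582 × 100 = 23
Total dependency ratio = (7993 + 5024) / 34582 × 100 = 13017 / 34582 × 100 = 38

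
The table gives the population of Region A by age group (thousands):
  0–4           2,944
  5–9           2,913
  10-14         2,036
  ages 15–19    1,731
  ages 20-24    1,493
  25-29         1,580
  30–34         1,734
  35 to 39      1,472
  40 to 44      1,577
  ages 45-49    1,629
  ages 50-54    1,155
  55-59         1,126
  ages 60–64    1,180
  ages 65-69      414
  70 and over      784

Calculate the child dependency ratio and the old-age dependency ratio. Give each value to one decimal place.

Youth dependency ratio: 53.8
Old-age dependency ratio: 8.2

0–14: 2,944 + 2,913 + 2,036 = 7,893
15–64: 1,731 + 1,493 + 1,580 + 1,734 + 1,472 + 1,577 + 1,629 + 1,155 + 1,126 + 1,180 = 14,677
65+: 414 + 784 = 1,198
Youth dependency ratio = 7,893 / 14,677 × 100 = 53.8
Old-age dependency ratio = 1,198 / 14,677 × 100 = 8.2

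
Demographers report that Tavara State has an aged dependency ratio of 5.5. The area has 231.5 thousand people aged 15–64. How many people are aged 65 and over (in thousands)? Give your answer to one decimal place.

Aged 65 and over: 12.7

Old-age dependency ratio = elderly / working-age × 100
5.5 = E / 231.5 × 100
⇒ 12.7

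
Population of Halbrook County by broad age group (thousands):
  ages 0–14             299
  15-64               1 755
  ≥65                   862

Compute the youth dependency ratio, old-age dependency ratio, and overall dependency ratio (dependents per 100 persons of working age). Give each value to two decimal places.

Youth dependency ratio = 299 / 1 755 × 100 = 17.04
Old-age dependency ratio = 862 / 1 755 × 100 = 49.12
Total dependency ratio = (299 + 862) / 1 755 × 100 = 1 161 / 1 755 × 100 = 66.15

Youth dependency ratio: 17.04
Old-age dependency ratio: 49.12
Total dependency ratio: 66.15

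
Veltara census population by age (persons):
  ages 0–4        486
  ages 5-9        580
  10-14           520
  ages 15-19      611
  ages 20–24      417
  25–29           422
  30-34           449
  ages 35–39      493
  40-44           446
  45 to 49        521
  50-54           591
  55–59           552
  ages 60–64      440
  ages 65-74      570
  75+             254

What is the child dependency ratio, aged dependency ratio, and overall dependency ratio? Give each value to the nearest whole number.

Youth dependency ratio: 32
Old-age dependency ratio: 17
Total dependency ratio: 49

0–14: 486 + 580 + 520 = 1586
15–64: 611 + 417 + 422 + 449 + 493 + 446 + 521 + 591 + 552 + 440 = 4942
65+: 570 + 254 = 824
Youth dependency ratio = 1586 / 4942 × 100 = 32
Old-age dependency ratio = 824 / 4942 × 100 = 17
Total dependency ratio = (1586 + 824) / 4942 × 100 = 2410 / 4942 × 100 = 49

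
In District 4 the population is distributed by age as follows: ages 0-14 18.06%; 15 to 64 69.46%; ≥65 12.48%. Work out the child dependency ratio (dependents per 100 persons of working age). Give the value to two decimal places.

Youth dependency ratio = 18.06 / 69.46 × 100 = 26.00

Youth dependency ratio: 26.00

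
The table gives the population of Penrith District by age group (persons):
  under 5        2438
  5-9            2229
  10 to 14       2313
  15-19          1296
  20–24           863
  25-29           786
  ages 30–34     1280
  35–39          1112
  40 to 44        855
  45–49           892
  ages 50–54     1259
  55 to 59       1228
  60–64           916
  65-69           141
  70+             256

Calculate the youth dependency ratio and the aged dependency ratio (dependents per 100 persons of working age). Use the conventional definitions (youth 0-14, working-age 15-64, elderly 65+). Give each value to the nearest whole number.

0–14: 2438 + 2229 + 2313 = 6980
15–64: 1296 + 863 + 786 + 1280 + 1112 + 855 + 892 + 1259 + 1228 + 916 = 10487
65+: 141 + 256 = 397
Youth dependency ratio = 6980 / 10487 × 100 = 67
Old-age dependency ratio = 397 / 10487 × 100 = 4

Youth dependency ratio: 67
Old-age dependency ratio: 4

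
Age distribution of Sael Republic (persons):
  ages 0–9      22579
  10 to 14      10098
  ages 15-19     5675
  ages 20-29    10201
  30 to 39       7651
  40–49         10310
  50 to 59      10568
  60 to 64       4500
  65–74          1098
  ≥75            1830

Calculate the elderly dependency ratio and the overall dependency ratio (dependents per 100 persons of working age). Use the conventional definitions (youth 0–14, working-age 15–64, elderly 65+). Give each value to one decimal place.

0–14: 22579 + 10098 = 32677
15–64: 5675 + 10201 + 7651 + 10310 + 10568 + 4500 = 48905
65+: 1098 + 1830 = 2928
Old-age dependency ratio = 2928 / 48905 × 100 = 6.0
Total dependency ratio = (32677 + 2928) / 48905 × 100 = 35605 / 48905 × 100 = 72.8

Old-age dependency ratio: 6.0
Total dependency ratio: 72.8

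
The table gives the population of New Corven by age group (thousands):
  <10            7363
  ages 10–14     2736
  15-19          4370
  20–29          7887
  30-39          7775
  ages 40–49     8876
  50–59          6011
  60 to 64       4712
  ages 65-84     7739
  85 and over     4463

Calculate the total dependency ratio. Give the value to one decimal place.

Total dependency ratio: 56.3

0–14: 7363 + 2736 = 10099
15–64: 4370 + 7887 + 7775 + 8876 + 6011 + 4712 = 39631
65+: 7739 + 4463 = 12202
Total dependency ratio = (10099 + 12202) / 39631 × 100 = 22301 / 39631 × 100 = 56.3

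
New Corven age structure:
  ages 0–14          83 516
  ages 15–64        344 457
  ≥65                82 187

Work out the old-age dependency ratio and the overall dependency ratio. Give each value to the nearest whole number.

Old-age dependency ratio: 24
Total dependency ratio: 48

Old-age dependency ratio = 82 187 / 344 457 × 100 = 24
Total dependency ratio = (83 516 + 82 187) / 344 457 × 100 = 165 703 / 344 457 × 100 = 48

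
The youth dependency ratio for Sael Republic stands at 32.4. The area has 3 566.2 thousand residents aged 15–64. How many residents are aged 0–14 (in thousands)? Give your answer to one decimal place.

Aged 0–14: 1 155.4

Youth dependency ratio = youth / working-age × 100
32.4 = Y / 3 566.2 × 100
⇒ 1 155.4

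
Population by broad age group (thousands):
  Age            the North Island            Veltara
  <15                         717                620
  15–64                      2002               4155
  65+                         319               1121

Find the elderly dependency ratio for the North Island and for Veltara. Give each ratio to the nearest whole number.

the North Island: 319 / 2002 × 100 = 16
Veltara: 1121 / 4155 × 100 = 27

the North Island: 16
Veltara: 27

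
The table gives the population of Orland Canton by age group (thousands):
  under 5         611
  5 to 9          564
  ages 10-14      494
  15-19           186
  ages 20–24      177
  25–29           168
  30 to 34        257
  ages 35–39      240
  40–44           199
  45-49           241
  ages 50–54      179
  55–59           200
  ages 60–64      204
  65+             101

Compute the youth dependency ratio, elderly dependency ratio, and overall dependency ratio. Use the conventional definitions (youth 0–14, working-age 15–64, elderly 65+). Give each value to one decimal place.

0–14: 611 + 564 + 494 = 1,669
15–64: 186 + 177 + 168 + 257 + 240 + 199 + 241 + 179 + 200 + 204 = 2,051
65+: 101
Youth dependency ratio = 1,669 / 2,051 × 100 = 81.4
Old-age dependency ratio = 101 / 2,051 × 100 = 4.9
Total dependency ratio = (1,669 + 101) / 2,051 × 100 = 1,770 / 2,051 × 100 = 86.3

Youth dependency ratio: 81.4
Old-age dependency ratio: 4.9
Total dependency ratio: 86.3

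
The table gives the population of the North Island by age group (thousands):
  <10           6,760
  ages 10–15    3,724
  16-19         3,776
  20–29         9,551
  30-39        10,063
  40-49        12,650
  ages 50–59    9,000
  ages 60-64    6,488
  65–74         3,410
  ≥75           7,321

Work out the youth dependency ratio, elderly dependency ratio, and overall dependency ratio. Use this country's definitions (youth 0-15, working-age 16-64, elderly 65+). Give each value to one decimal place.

Youth dependency ratio: 20.3
Old-age dependency ratio: 20.8
Total dependency ratio: 41.2

0–15: 6,760 + 3,724 = 10,484
16–64: 3,776 + 9,551 + 10,063 + 12,650 + 9,000 + 6,488 = 51,528
65+: 3,410 + 7,321 = 10,731
Youth dependency ratio = 10,484 / 51,528 × 100 = 20.3
Old-age dependency ratio = 10,731 / 51,528 × 100 = 20.8
Total dependency ratio = (10,484 + 10,731) / 51,528 × 100 = 21,215 / 51,528 × 100 = 41.2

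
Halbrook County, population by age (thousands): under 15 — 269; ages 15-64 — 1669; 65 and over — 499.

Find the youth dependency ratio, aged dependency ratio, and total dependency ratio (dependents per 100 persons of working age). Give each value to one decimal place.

Youth dependency ratio = 269 / 1669 × 100 = 16.1
Old-age dependency ratio = 499 / 1669 × 100 = 29.9
Total dependency ratio = (269 + 499) / 1669 × 100 = 768 / 1669 × 100 = 46.0

Youth dependency ratio: 16.1
Old-age dependency ratio: 29.9
Total dependency ratio: 46.0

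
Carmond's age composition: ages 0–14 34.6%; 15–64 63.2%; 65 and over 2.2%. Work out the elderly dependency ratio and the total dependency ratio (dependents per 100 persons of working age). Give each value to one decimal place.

Old-age dependency ratio = 2.2 / 63.2 × 100 = 3.5
Total dependency ratio = (34.6 + 2.2) / 63.2 × 100 = 36.8 / 63.2 × 100 = 58.2

Old-age dependency ratio: 3.5
Total dependency ratio: 58.2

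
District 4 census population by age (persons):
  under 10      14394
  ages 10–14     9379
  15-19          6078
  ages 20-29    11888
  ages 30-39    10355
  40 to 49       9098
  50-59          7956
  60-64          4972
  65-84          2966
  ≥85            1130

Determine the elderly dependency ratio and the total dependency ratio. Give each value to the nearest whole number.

0–14: 14394 + 9379 = 23773
15–64: 6078 + 11888 + 10355 + 9098 + 7956 + 4972 = 50347
65+: 2966 + 1130 = 4096
Old-age dependency ratio = 4096 / 50347 × 100 = 8
Total dependency ratio = (23773 + 4096) / 50347 × 100 = 27869 / 50347 × 100 = 55

Old-age dependency ratio: 8
Total dependency ratio: 55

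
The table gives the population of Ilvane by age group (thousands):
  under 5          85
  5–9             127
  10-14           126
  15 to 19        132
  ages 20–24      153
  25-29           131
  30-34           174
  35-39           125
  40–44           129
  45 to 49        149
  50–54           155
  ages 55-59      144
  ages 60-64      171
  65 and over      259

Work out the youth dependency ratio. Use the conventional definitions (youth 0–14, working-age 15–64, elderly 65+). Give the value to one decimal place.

Youth dependency ratio: 23.1

0–14: 85 + 127 + 126 = 338
15–64: 132 + 153 + 131 + 174 + 125 + 129 + 149 + 155 + 144 + 171 = 1 463
65+: 259
Youth dependency ratio = 338 / 1 463 × 100 = 23.1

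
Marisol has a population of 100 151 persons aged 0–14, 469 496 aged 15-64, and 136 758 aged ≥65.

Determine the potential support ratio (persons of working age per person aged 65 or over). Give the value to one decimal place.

Potential support ratio: 3.4

Potential support ratio = 469 496 / 136 758 = 3.4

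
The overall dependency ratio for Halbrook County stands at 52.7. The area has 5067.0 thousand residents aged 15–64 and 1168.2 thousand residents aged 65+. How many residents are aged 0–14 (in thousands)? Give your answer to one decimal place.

Aged 0–14: 1502.1

Total dependency ratio = (youth + elderly) / working-age × 100
52.7 = (Y + 1168.2) / 5067.0 × 100
⇒ 1502.1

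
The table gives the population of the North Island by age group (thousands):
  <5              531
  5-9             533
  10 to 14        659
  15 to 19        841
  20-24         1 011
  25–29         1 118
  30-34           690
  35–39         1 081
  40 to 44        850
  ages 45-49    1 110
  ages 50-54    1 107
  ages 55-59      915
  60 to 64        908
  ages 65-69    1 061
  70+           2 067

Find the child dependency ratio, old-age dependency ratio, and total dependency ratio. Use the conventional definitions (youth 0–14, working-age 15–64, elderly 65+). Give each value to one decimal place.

Youth dependency ratio: 17.9
Old-age dependency ratio: 32.5
Total dependency ratio: 50.4

0–14: 531 + 533 + 659 = 1 723
15–64: 841 + 1 011 + 1 118 + 690 + 1 081 + 850 + 1 110 + 1 107 + 915 + 908 = 9 631
65+: 1 061 + 2 067 = 3 128
Youth dependency ratio = 1 723 / 9 631 × 100 = 17.9
Old-age dependency ratio = 3 128 / 9 631 × 100 = 32.5
Total dependency ratio = (1 723 + 3 128) / 9 631 × 100 = 4 851 / 9 631 × 100 = 50.4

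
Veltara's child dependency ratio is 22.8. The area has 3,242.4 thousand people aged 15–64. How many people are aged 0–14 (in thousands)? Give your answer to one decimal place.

Youth dependency ratio = youth / working-age × 100
22.8 = Y / 3,242.4 × 100
⇒ 739.3

Aged 0–14: 739.3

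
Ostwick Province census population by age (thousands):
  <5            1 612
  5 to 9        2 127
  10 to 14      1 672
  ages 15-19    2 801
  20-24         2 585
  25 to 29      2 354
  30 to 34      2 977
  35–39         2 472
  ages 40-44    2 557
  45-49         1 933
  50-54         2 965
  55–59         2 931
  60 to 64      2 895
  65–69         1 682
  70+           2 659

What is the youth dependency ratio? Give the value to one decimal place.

Youth dependency ratio: 20.4

0–14: 1 612 + 2 127 + 1 672 = 5 411
15–64: 2 801 + 2 585 + 2 354 + 2 977 + 2 472 + 2 557 + 1 933 + 2 965 + 2 931 + 2 895 = 26 470
65+: 1 682 + 2 659 = 4 341
Youth dependency ratio = 5 411 / 26 470 × 100 = 20.4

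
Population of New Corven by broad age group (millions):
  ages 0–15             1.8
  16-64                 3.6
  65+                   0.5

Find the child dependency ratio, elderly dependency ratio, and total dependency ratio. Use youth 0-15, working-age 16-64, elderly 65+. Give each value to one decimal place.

Youth dependency ratio: 50.0
Old-age dependency ratio: 13.9
Total dependency ratio: 63.9

Youth dependency ratio = 1.8 / 3.6 × 100 = 50.0
Old-age dependency ratio = 0.5 / 3.6 × 100 = 13.9
Total dependency ratio = (1.8 + 0.5) / 3.6 × 100 = 2.3 / 3.6 × 100 = 63.9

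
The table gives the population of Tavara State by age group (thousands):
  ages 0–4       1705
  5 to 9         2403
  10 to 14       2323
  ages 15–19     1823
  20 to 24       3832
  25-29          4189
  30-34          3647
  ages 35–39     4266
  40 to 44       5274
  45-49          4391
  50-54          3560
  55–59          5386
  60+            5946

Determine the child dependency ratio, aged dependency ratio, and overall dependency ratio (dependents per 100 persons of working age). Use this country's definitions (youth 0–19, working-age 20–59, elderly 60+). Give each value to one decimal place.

Youth dependency ratio: 23.9
Old-age dependency ratio: 17.2
Total dependency ratio: 41.1

0–19: 1705 + 2403 + 2323 + 1823 = 8254
20–59: 3832 + 4189 + 3647 + 4266 + 5274 + 4391 + 3560 + 5386 = 34545
60+: 5946
Youth dependency ratio = 8254 / 34545 × 100 = 23.9
Old-age dependency ratio = 5946 / 34545 × 100 = 17.2
Total dependency ratio = (8254 + 5946) / 34545 × 100 = 14200 / 34545 × 100 = 41.1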